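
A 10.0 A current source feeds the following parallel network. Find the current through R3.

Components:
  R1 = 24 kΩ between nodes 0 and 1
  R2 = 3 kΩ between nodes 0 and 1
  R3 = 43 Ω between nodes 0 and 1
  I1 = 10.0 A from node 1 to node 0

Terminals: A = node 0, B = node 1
All resistors sit directly between nodes 0 and 1, so they are in parallel and share one voltage V; the full source current 10 A splits among them.
1/R_par = 1/24000 + 1/3000 + 1/43 = 0.02363 S  =>  R_par = 42.32 Ω
V = I × R_par = 10 × 42.32 = 423.2 V
I_R3 = V/R3 = 423.2/43 = 9.841 A

Final answer: 9.841 A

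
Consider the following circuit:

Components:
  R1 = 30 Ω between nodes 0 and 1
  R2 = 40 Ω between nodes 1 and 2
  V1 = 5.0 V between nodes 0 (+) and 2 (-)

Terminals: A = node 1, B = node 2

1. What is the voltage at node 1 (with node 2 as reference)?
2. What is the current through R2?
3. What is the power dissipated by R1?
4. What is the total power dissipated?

Nodal analysis, taking node 2 as the 0 V reference.
Source V1 fixes V_0 = 5 V.
KCL at each unknown node (sum of currents leaving = 0; resistances in Ω):
  Node 1: (V_1 - 5)/30 + (V_1 - 0)/40 = 0
Collecting terms: 0.05833 × V_1 = 0.1667  =>  V_1 = 2.857 V
Part 1:
  Read off the nodal solution: V_1 = 2.857 V
Part 2:
  I_R2 = (V_1 - V_2)/R2 = (2.857 - 0)/40 = 0.07143 A
  Magnitude: I_R2 = 0.07143 A
Part 3:
  I_R1 = (V_0 - V_1)/R1 = (5 - 2.857)/30 = 0.07143 A
  P_R1 = I_R1² × R1 = (0.07143)² × 30 = 0.1531 W
Part 4:
  Power in each resistor, P = (ΔV)²/R:
    P_R1 = (5 - 2.857)²/30 = 0.1531 W
    P_R2 = (2.857 - 0)²/40 = 0.2041 W
  P_total = P_R1 + P_R2 = 0.3571 W

Final answers:
1. V_1 = 2.857 V
2. I_R2 = 0.07143 A
3. P_R1 = 0.1531 W
4. P_total = 0.3571 W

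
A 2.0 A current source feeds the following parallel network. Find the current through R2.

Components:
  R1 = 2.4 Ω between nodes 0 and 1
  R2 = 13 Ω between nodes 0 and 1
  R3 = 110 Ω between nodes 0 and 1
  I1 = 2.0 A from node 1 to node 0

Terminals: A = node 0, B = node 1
All resistors sit directly between nodes 0 and 1, so they are in parallel and share one voltage V; the full source current 2 A splits among them.
1/R_par = 1/2.4 + 1/13 + 1/110 = 0.5027 S  =>  R_par = 1.989 Ω
V = I × R_par = 2 × 1.989 = 3.979 V
I_R2 = V/R2 = 3.979/13 = 0.3061 A

Final answer: 0.3061 A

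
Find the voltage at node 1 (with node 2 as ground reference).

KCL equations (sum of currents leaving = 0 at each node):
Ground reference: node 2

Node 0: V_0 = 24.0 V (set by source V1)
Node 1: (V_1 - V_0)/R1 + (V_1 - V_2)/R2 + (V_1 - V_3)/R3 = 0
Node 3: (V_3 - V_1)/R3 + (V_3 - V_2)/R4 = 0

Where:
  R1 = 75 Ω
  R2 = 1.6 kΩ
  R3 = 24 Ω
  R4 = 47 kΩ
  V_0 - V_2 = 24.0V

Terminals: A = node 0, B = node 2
Nodal analysis, taking node 2 as the 0 V reference.
Source V1 fixes V_0 = 24 V.
KCL at each unknown node (sum of currents leaving = 0; resistances in Ω):
  Node 1: (V_1 - 24)/75 + (V_1 - 0)/1600 + (V_1 - V_3)/24 = 0
  Node 3: (V_3 - V_1)/24 + (V_3 - 0)/47000 = 0
Collecting terms (coefficients in siemens):
  0.05563·V_1 - 0.04167·V_3 = 0.32
  0.04169·V_3 - 0.04167·V_1 = 0
Determinant D = (0.05563)(0.04169) - (-0.04167)(-0.04167) = 0.0005828
V_1 = [(0.32)(0.04169) - (-0.04167)(0)]/D = 22.89 V
V_3 = [(0.05563)(0) - (0.32)(-0.04167)]/D = 22.88 V
The requested potential is V_1 = 22.89 V.

Final answer: V_1 = 22.89 V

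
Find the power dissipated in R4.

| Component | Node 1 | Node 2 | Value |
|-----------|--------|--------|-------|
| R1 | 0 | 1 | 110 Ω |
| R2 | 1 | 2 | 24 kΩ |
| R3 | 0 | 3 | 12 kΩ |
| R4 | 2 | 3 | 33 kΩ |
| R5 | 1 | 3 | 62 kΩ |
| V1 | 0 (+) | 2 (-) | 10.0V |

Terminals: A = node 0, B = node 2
Nodal analysis, taking node 2 as the 0 V reference.
Source V1 fixes V_0 = 10 V.
KCL at each unknown node (sum of currents leaving = 0; resistances in Ω):
  Node 1: (V_1 - 10)/110 + (V_1 - 0)/24000 + (V_1 - V_3)/62000 = 0
  Node 3: (V_3 - 10)/12000 + (V_3 - 0)/33000 + (V_3 - V_1)/62000 = 0
Collecting terms (coefficients in siemens):
  0.009149·V_1 - 0.00001613·V_3 = 0.09091
  0.0001298·V_3 - 0.00001613·V_1 = 0.0008333
Determinant D = (0.009149)(0.0001298) - (-0.00001613)(-0.00001613) = 0.000001187
V_1 = [(0.09091)(0.0001298) - (-0.00001613)(0.0008333)]/D = 9.95 V
V_3 = [(0.009149)(0.0008333) - (0.09091)(-0.00001613)]/D = 7.659 V
I_R4 = (V_2 - V_3)/R4 = (0 - 7.659)/33000 = -0.0002321 A
P_R4 = I_R4² × R4 = (-0.0002321)² × 33000 = 0.001777 W

Final answer: 0.001777 W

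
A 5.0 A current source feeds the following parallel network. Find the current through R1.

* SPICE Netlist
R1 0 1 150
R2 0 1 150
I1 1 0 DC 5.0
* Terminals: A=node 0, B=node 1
All resistors sit directly between nodes 0 and 1, so they are in parallel and share one voltage V; the full source current 5 A splits among them.
1/R_par = 1/150 + 1/150 = 0.01333 S  =>  R_par = 75 Ω
V = I × R_par = 5 × 75 = 375 V
I_R1 = V/R1 = 375/150 = 2.5 A

Final answer: 2.5 A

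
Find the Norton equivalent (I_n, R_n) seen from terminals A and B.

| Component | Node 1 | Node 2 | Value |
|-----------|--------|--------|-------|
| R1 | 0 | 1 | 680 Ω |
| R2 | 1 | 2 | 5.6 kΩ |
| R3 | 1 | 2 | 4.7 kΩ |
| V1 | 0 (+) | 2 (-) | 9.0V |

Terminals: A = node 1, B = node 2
Find the Thévenin equivalent first; then I_n = V_th/R_th and R_n = R_th.
Step 1 — V_th is the open-circuit voltage V_A - V_B (nothing connected across the terminals).
Nodal analysis, taking node 2 as the 0 V reference.
Source V1 fixes V_0 = 9 V.
KCL at each unknown node (sum of currents leaving = 0; resistances in Ω):
  Node 1: (V_1 - 9)/680 + (V_1 - 0)/5600 + (V_1 - 0)/4700 = 0
Collecting terms: 0.001862 × V_1 = 0.01324  =>  V_1 = 7.108 V
V_th = V_1 - V_2 = 7.108 - 0 = 7.108 V
Step 2 — R_th: zero the source — replace V1 by a short circuit (node 2 merges into node 0) — and find the resistance seen between A (node 1) and B (node 0).
Reduce the network between node 1 (A) and node 0 (B) by series/parallel combination:
  Rp1 = R1 ‖ R2 ‖ R3 (parallel, all between nodes 0 and 1) = 1/(1/680 + 1/5600 + 1/4700) = 537.1 Ω
R_th = 537.1 Ω
I_n = V_th/R_th = 7.108/537.1 = 0.01324 A, and R_n = R_th = 537.1 Ω

Final answer: I_n = 0.01324 A, R_n = 537.1 Ω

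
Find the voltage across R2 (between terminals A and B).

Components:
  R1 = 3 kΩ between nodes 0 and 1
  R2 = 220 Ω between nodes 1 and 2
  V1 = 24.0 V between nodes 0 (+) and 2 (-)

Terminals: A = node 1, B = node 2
R1 and R2 are in series across V1 (node 0 → node 1 → node 2), and the output A–B is taken across R2, so this is a voltage divider.
Series current: I = V1/(R1 + R2) = 24/(3000 + 220) = 24/3220 = 0.007453 A
V_R2 = I × R2 = V1 × R2/(R1 + R2) = 24 × 220/3220 = 1.64 V

Final answer: 1.64 V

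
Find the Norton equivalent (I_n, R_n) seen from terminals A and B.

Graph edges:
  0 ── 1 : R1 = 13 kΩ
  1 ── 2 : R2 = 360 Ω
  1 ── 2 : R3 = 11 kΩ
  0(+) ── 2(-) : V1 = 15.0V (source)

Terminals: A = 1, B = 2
Find the Thévenin equivalent first; then I_n = V_th/R_th and R_n = R_th.
Step 1 — V_th is the open-circuit voltage V_A - V_B (nothing connected across the terminals).
Nodal analysis, taking node 2 as the 0 V reference.
Source V1 fixes V_0 = 15 V.
KCL at each unknown node (sum of currents leaving = 0; resistances in Ω):
  Node 1: (V_1 - 15)/13000 + (V_1 - 0)/360 + (V_1 - 0)/11000 = 0
Collecting terms: 0.002946 × V_1 = 0.001154  =>  V_1 = 0.3917 V
V_th = V_1 - V_2 = 0.3917 - 0 = 0.3917 V
Step 2 — R_th: zero the source — replace V1 by a short circuit (node 2 merges into node 0) — and find the resistance seen between A (node 1) and B (node 0).
Reduce the network between node 1 (A) and node 0 (B) by series/parallel combination:
  Rp1 = R1 ‖ R2 ‖ R3 (parallel, all between nodes 0 and 1) = 1/(1/13000 + 1/360 + 1/11000) = 339.5 Ω
R_th = 339.5 Ω
I_n = V_th/R_th = 0.3917/339.5 = 0.001154 A, and R_n = R_th = 339.5 Ω

Final answer: I_n = 0.001154 A, R_n = 339.5 Ω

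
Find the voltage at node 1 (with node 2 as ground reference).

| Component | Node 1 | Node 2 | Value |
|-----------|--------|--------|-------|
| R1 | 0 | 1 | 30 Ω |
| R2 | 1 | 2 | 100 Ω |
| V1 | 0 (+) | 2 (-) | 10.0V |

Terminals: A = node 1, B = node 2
Nodal analysis, taking node 2 as the 0 V reference.
Source V1 fixes V_0 = 10 V.
KCL at each unknown node (sum of currents leaving = 0; resistances in Ω):
  Node 1: (V_1 - 10)/30 + (V_1 - 0)/100 = 0
Collecting terms: 0.04333 × V_1 = 0.3333  =>  V_1 = 7.692 V
The requested potential is V_1 = 7.692 V.

Final answer: V_1 = 7.692 V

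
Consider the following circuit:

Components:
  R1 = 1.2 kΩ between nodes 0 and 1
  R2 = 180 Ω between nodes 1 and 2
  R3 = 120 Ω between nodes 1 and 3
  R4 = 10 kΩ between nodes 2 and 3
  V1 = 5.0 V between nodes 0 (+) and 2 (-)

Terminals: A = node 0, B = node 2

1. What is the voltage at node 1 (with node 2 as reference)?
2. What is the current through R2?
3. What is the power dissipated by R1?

Nodal analysis, taking node 2 as the 0 V reference.
Source V1 fixes V_0 = 5 V.
KCL at each unknown node (sum of currents leaving = 0; resistances in Ω):
  Node 1: (V_1 - 5)/1200 + (V_1 - 0)/180 + (V_1 - V_3)/120 = 0
  Node 3: (V_3 - V_1)/120 + (V_3 - 0)/10000 = 0
Collecting terms (coefficients in siemens):
  0.01472·V_1 - 0.008333·V_3 = 0.004167
  0.008433·V_3 - 0.008333·V_1 = 0
Determinant D = (0.01472)(0.008433) - (-0.008333)(-0.008333) = 0.00005471
V_1 = [(0.004167)(0.008433) - (-0.008333)(0)]/D = 0.6422 V
V_3 = [(0.01472)(0) - (0.004167)(-0.008333)]/D = 0.6346 V
Part 1:
  Read off the nodal solution: V_1 = 0.6422 V
Part 2:
  I_R2 = (V_1 - V_2)/R2 = (0.6422 - 0)/180 = 0.003568 A
  Magnitude: I_R2 = 0.003568 A
Part 3:
  I_R1 = (V_0 - V_1)/R1 = (5 - 0.6422)/1200 = 0.003631 A
  P_R1 = I_R1² × R1 = (0.003631)² × 1200 = 0.01583 W

Final answers:
1. V_1 = 0.6422 V
2. I_R2 = 0.003568 A
3. P_R1 = 0.01583 W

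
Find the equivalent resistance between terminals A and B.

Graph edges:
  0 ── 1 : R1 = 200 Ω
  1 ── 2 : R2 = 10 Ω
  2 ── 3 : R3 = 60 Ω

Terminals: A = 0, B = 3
Reduce the network between node 0 (A) and node 3 (B) by series/parallel combination:
  Rs1 = R1 + R2 (series, joined only at node 1) = 200 + 10 = 210 Ω
  Rs2 = R3 + Rs1 (series, joined only at node 2) = 60 + 210 = 270 Ω
R_eq = 270 Ω

Final answer: 270 Ω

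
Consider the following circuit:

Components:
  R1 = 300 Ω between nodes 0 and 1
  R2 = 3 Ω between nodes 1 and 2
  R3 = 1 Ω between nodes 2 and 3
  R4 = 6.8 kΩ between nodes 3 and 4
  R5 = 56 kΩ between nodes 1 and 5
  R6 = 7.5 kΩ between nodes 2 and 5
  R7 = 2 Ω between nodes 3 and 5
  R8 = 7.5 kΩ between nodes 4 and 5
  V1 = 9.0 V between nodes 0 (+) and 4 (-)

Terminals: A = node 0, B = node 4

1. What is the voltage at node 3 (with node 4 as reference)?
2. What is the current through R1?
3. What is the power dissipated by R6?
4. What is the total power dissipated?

Nodal analysis, taking node 4 as the 0 V reference.
Source V1 fixes V_0 = 9 V.
KCL at each unknown node (sum of currents leaving = 0; resistances in Ω):
  Node 1: (V_1 - 9)/300 + (V_1 - V_2)/3 + (V_1 - V_5)/56000 = 0
  Node 2: (V_2 - V_1)/3 + (V_2 - V_3)/1 + (V_2 - V_5)/7500 = 0
  Node 3: (V_3 - V_2)/1 + (V_3 - 0)/6800 + (V_3 - V_5)/2 = 0
  Node 5: (V_5 - V_1)/56000 + (V_5 - V_2)/7500 + (V_5 - V_3)/2 + (V_5 - 0)/7500 = 0
Collecting terms (coefficients in siemens):
  0.3367·V_1 - 0.3333·V_2 - 0.00001786·V_5 = 0.03
  1.333·V_2 - 0.3333·V_1 - 1·V_3 - 0.0001333·V_5 = 0
  1.5·V_3 - 1·V_2 - 0.5·V_5 = 0
  0.5003·V_5 - 0.00001786·V_1 - 0.0001333·V_2 - 0.5·V_3 = 0
Solving these 4 simultaneous equations (Gaussian elimination) gives:
  V_1 = 8.302 V, V_2 = 8.296 V, V_3 = 8.293 V, V_5 = 8.291 V
Part 1:
  Read off the nodal solution: V_3 = 8.293 V
Part 2:
  I_R1 = (V_0 - V_1)/R1 = (9 - 8.302)/300 = 0.002325 A
  Magnitude: I_R1 = 0.002325 A
Part 3:
  I_R6 = (V_2 - V_5)/R6 = (8.296 - 8.291)/7500 = 0.0000006045 A
  P_R6 = I_R6² × R6 = (0.0000006045)² × 7500 = 0.00000000274 W
Part 4:
  Power in each resistor, P = (ΔV)²/R:
    P_R1 = (9 - 8.302)²/300 = 0.001622 W
    P_R2 = (8.302 - 8.296)²/3 = 0.00001621 W
    P_R3 = (8.296 - 8.293)²/1 = 0.000005402 W
    P_R4 = (8.293 - 0)²/6800 = 0.01011 W
    P_R5 = (8.302 - 8.291)²/56000 = 0.000000002365 W
    P_R6 = (8.296 - 8.291)²/7500 = 0.00000000274 W
    P_R7 = (8.293 - 8.291)²/2 = 0.000002441 W
    P_R8 = (0 - 8.291)²/7500 = 0.009165 W
  P_total = P_R1 + P_R2 + P_R3 + P_R4 + P_R5 + P_R6 + P_R7 + P_R8 = 0.02093 W

Final answers:
1. V_3 = 8.293 V
2. I_R1 = 0.002325 A
3. P_R6 = 2.74e-09 W
4. P_total = 0.02093 W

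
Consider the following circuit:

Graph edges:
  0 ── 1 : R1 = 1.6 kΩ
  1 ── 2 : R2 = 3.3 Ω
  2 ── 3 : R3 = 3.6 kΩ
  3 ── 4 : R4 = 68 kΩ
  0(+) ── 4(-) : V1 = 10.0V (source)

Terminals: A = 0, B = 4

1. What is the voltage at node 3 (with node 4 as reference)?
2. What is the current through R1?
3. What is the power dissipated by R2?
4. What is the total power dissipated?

Nodal analysis, taking node 4 as the 0 V reference.
Source V1 fixes V_0 = 10 V.
KCL at each unknown node (sum of currents leaving = 0; resistances in Ω):
  Node 1: (V_1 - 10)/1600 + (V_1 - V_2)/3.3 = 0
  Node 2: (V_2 - V_1)/3.3 + (V_2 - V_3)/3600 = 0
  Node 3: (V_3 - V_2)/3600 + (V_3 - 0)/68000 = 0
Collecting terms (coefficients in siemens):
  0.3037·V_1 - 0.303·V_2 = 0.00625
  0.3033·V_2 - 0.303·V_1 - 0.0002778·V_3 = 0
  0.0002925·V_3 - 0.0002778·V_2 = 0
Solving these 3 simultaneous equations (Gaussian elimination) gives:
  V_1 = 9.781 V, V_2 = 9.781 V, V_3 = 9.289 V
Part 1:
  Read off the nodal solution: V_3 = 9.289 V
Part 2:
  I_R1 = (V_0 - V_1)/R1 = (10 - 9.781)/1600 = 0.0001366 A
  Magnitude: I_R1 = 0.0001366 A
Part 3:
  I_R2 = (V_1 - V_2)/R2 = (9.781 - 9.781)/3.3 = 0.0001366 A
  P_R2 = I_R2² × R2 = (0.0001366)² × 3.3 = 0.00000006158 W
Part 4:
  Power in each resistor, P = (ΔV)²/R:
    P_R1 = (10 - 9.781)²/1600 = 0.00002986 W
    P_R2 = (9.781 - 9.781)²/3.3 = 0.00000006158 W
    P_R3 = (9.781 - 9.289)²/3600 = 0.00006718 W
    P_R4 = (9.289 - 0)²/68000 = 0.001269 W
  P_total = P_R1 + P_R2 + P_R3 + P_R4 = 0.001366 W

Final answers:
1. V_3 = 9.289 V
2. I_R1 = 0.0001366 A
3. P_R2 = 6.158e-08 W
4. P_total = 0.001366 W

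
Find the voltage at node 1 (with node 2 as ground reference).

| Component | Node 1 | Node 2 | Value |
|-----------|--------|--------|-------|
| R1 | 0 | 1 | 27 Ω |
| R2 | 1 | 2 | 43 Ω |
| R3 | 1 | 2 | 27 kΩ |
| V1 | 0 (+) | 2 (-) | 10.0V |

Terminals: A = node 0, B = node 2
Nodal analysis, taking node 2 as the 0 V reference.
Source V1 fixes V_0 = 10 V.
KCL at each unknown node (sum of currents leaving = 0; resistances in Ω):
  Node 1: (V_1 - 10)/27 + (V_1 - 0)/43 + (V_1 - 0)/27000 = 0
Collecting terms: 0.06033 × V_1 = 0.3704  =>  V_1 = 6.139 V
The requested potential is V_1 = 6.139 V.

Final answer: V_1 = 6.139 V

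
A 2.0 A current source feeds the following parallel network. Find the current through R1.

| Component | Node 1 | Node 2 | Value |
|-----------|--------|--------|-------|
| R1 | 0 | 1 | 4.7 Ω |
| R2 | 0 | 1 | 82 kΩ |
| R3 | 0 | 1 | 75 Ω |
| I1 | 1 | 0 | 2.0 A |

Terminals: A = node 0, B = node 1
All resistors sit directly between nodes 0 and 1, so they are in parallel and share one voltage V; the full source current 2 A splits among them.
1/R_par = 1/4.7 + 1/82000 + 1/75 = 0.2261 S  =>  R_par = 4.423 Ω
V = I × R_par = 2 × 4.423 = 8.845 V
I_R1 = V/R1 = 8.845/4.7 = 1.882 A

Final answer: 1.882 A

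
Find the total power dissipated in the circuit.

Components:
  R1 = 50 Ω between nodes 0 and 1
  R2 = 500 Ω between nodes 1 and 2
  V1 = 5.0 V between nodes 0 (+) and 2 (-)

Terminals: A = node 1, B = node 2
Nodal analysis, taking node 2 as the 0 V reference.
Source V1 fixes V_0 = 5 V.
KCL at each unknown node (sum of currents leaving = 0; resistances in Ω):
  Node 1: (V_1 - 5)/50 + (V_1 - 0)/500 = 0
Collecting terms: 0.022 × V_1 = 0.1  =>  V_1 = 4.545 V
Power in each resistor, P = (ΔV)²/R:
  P_R1 = (5 - 4.545)²/50 = 0.004132 W
  P_R2 = (4.545 - 0)²/500 = 0.04132 W
P_total = P_R1 + P_R2 = 0.04545 W

Final answer: 0.04545 W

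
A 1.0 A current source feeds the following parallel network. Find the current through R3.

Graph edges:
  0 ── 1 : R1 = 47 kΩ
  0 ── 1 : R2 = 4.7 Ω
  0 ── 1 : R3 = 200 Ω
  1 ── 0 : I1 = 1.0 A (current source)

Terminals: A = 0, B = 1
All resistors sit directly between nodes 0 and 1, so they are in parallel and share one voltage V; the full source current 1 A splits among them.
1/R_par = 1/47000 + 1/4.7 + 1/200 = 0.2178 S  =>  R_par = 4.592 Ω
V = I × R_par = 1 × 4.592 = 4.592 V
I_R3 = V/R3 = 4.592/200 = 0.02296 A

Final answer: 0.02296 A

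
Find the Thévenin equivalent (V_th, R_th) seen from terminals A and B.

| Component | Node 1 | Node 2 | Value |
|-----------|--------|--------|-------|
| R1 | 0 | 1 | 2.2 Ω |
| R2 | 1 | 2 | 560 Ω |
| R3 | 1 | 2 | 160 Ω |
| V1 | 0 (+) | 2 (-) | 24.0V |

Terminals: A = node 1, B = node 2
Step 1 — V_th is the open-circuit voltage V_A - V_B (nothing connected across the terminals).
Nodal analysis, taking node 2 as the 0 V reference.
Source V1 fixes V_0 = 24 V.
KCL at each unknown node (sum of currents leaving = 0; resistances in Ω):
  Node 1: (V_1 - 24)/2.2 + (V_1 - 0)/560 + (V_1 - 0)/160 = 0
Collecting terms: 0.4626 × V_1 = 10.91  =>  V_1 = 23.58 V
V_th = V_1 - V_2 = 23.58 - 0 = 23.58 V
Step 2 — R_th: zero the source — replace V1 by a short circuit (node 2 merges into node 0) — and find the resistance seen between A (node 1) and B (node 0).
Reduce the network between node 1 (A) and node 0 (B) by series/parallel combination:
  Rp1 = R1 ‖ R2 ‖ R3 (parallel, all between nodes 0 and 1) = 1/(1/2.2 + 1/560 + 1/160) = 2.162 Ω
R_th = 2.162 Ω

Final answer: V_th = 23.58 V, R_th = 2.162 Ω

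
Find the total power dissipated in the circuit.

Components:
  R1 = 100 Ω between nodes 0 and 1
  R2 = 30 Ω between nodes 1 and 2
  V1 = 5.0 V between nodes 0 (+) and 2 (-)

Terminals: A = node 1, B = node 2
Nodal analysis, taking node 2 as the 0 V reference.
Source V1 fixes V_0 = 5 V.
KCL at each unknown node (sum of currents leaving = 0; resistances in Ω):
  Node 1: (V_1 - 5)/100 + (V_1 - 0)/30 = 0
Collecting terms: 0.04333 × V_1 = 0.05  =>  V_1 = 1.154 V
Power in each resistor, P = (ΔV)²/R:
  P_R1 = (5 - 1.154)²/100 = 0.1479 W
  P_R2 = (1.154 - 0)²/30 = 0.04438 W
P_total = P_R1 + P_R2 = 0.1923 W

Final answer: 0.1923 W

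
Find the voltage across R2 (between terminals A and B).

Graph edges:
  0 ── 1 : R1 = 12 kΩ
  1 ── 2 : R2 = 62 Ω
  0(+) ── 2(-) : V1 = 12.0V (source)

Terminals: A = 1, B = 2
R1 and R2 are in series across V1 (node 0 → node 1 → node 2), and the output A–B is taken across R2, so this is a voltage divider.
Series current: I = V1/(R1 + R2) = 12/(12000 + 62) = 12/12060 = 0.0009949 A
V_R2 = I × R2 = V1 × R2/(R1 + R2) = 12 × 62/12060 = 0.06168 V

Final answer: 0.06168 V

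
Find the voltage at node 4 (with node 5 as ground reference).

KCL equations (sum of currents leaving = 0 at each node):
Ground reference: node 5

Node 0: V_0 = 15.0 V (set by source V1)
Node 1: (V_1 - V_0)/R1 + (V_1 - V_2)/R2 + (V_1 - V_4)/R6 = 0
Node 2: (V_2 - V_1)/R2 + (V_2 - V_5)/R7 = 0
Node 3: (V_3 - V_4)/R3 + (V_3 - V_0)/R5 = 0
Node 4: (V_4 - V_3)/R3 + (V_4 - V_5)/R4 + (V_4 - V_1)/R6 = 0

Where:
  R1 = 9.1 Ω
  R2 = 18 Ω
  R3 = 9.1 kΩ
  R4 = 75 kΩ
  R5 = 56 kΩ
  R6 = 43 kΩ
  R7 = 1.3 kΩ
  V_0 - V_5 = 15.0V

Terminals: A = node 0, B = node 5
Nodal analysis, taking node 5 as the 0 V reference.
Source V1 fixes V_0 = 15 V.
KCL at each unknown node (sum of currents leaving = 0; resistances in Ω):
  Node 1: (V_1 - 15)/9.1 + (V_1 - V_2)/18 + (V_1 - V_4)/43000 = 0
  Node 2: (V_2 - V_1)/18 + (V_2 - 0)/1300 = 0
  Node 3: (V_3 - V_4)/9100 + (V_3 - 15)/56000 = 0
  Node 4: (V_4 - V_3)/9100 + (V_4 - 0)/75000 + (V_4 - V_1)/43000 = 0
Collecting terms (coefficients in siemens):
  0.1655·V_1 - 0.05556·V_2 - 0.00002326·V_4 = 1.648
  0.05632·V_2 - 0.05556·V_1 = 0
  0.0001277·V_3 - 0.0001099·V_4 = 0.0002679
  0.0001465·V_4 - 0.00002326·V_1 - 0.0001099·V_3 = 0
Solving these 4 simultaneous equations (Gaussian elimination) gives:
  V_1 = 14.9 V, V_2 = 14.69 V, V_3 = 11.65 V, V_4 = 11.1 V
The requested potential is V_4 = 11.1 V.

Final answer: V_4 = 11.1 V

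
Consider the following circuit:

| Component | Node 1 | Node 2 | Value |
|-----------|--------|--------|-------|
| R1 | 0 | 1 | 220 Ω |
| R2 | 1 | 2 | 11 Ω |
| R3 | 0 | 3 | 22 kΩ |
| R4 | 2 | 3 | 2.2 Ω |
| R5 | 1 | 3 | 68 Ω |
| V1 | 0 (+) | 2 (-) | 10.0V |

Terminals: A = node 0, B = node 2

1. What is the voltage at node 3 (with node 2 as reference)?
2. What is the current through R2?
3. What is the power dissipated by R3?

Nodal analysis, taking node 2 as the 0 V reference.
Source V1 fixes V_0 = 10 V.
KCL at each unknown node (sum of currents leaving = 0; resistances in Ω):
  Node 1: (V_1 - 10)/220 + (V_1 - 0)/11 + (V_1 - V_3)/68 = 0
  Node 3: (V_3 - 10)/22000 + (V_3 - 0)/2.2 + (V_3 - V_1)/68 = 0
Collecting terms (coefficients in siemens):
  0.1102·V_1 - 0.01471·V_3 = 0.04545
  0.4693·V_3 - 0.01471·V_1 = 0.0004545
Determinant D = (0.1102)(0.4693) - (-0.01471)(-0.01471) = 0.05148
V_1 = [(0.04545)(0.4693) - (-0.01471)(0.0004545)]/D = 0.4145 V
V_3 = [(0.1102)(0.0004545) - (0.04545)(-0.01471)]/D = 0.01396 V
Part 1:
  Read off the nodal solution: V_3 = 0.01396 V
Part 2:
  I_R2 = (V_1 - V_2)/R2 = (0.4145 - 0)/11 = 0.03768 A
  Magnitude: I_R2 = 0.03768 A
Part 3:
  I_R3 = (V_0 - V_3)/R3 = (10 - 0.01396)/22000 = 0.0004539 A
  P_R3 = I_R3² × R3 = (0.0004539)² × 22000 = 0.004533 W

Final answers:
1. V_3 = 0.01396 V
2. I_R2 = 0.03768 A
3. P_R3 = 0.004533 W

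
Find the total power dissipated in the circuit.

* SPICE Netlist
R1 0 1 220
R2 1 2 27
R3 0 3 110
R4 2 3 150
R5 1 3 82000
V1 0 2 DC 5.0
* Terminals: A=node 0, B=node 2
Nodal analysis, taking node 2 as the 0 V reference.
Source V1 fixes V_0 = 5 V.
KCL at each unknown node (sum of currents leaving = 0; resistances in Ω):
  Node 1: (V_1 - 5)/220 + (V_1 - 0)/27 + (V_1 - V_3)/82000 = 0
  Node 3: (V_3 - 5)/110 + (V_3 - 0)/150 + (V_3 - V_1)/82000 = 0
Collecting terms (coefficients in siemens):
  0.04159·V_1 - 0.0000122·V_3 = 0.02273
  0.01577·V_3 - 0.0000122·V_1 = 0.04545
Determinant D = (0.04159)(0.01577) - (-0.0000122)(-0.0000122) = 0.0006559
V_1 = [(0.02273)(0.01577) - (-0.0000122)(0.04545)]/D = 0.5472 V
V_3 = [(0.04159)(0.04545) - (0.02273)(-0.0000122)]/D = 2.883 V
Power in each resistor, P = (ΔV)²/R:
  P_R1 = (5 - 0.5472)²/220 = 0.09012 W
  P_R2 = (0.5472 - 0)²/27 = 0.01109 W
  P_R3 = (5 - 2.883)²/110 = 0.04075 W
  P_R4 = (0 - 2.883)²/150 = 0.0554 W
  P_R5 = (0.5472 - 2.883)²/82000 = 0.00006652 W
P_total = P_R1 + P_R2 + P_R3 + P_R4 + P_R5 = 0.1974 W

Final answer: 0.1974 W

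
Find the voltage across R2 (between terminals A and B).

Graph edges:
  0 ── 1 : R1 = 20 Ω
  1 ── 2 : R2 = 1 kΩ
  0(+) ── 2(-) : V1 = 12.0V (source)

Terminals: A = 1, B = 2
R1 and R2 are in series across V1 (node 0 → node 1 → node 2), and the output A–B is taken across R2, so this is a voltage divider.
Series current: I = V1/(R1 + R2) = 12/(20 + 1000) = 12/1020 = 0.01176 A
V_R2 = I × R2 = V1 × R2/(R1 + R2) = 12 × 1000/1020 = 11.76 V

Final answer: 11.76 V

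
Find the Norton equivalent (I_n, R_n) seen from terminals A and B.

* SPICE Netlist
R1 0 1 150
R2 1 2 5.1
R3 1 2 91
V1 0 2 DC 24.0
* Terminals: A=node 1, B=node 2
Find the Thévenin equivalent first; then I_n = V_th/R_th and R_n = R_th.
Step 1 — V_th is the open-circuit voltage V_A - V_B (nothing connected across the terminals).
Nodal analysis, taking node 2 as the 0 V reference.
Source V1 fixes V_0 = 24 V.
KCL at each unknown node (sum of currents leaving = 0; resistances in Ω):
  Node 1: (V_1 - 24)/150 + (V_1 - 0)/5.1 + (V_1 - 0)/91 = 0
Collecting terms: 0.2137 × V_1 = 0.16  =>  V_1 = 0.7486 V
V_th = V_1 - V_2 = 0.7486 - 0 = 0.7486 V
Step 2 — R_th: zero the source — replace V1 by a short circuit (node 2 merges into node 0) — and find the resistance seen between A (node 1) and B (node 0).
Reduce the network between node 1 (A) and node 0 (B) by series/parallel combination:
  Rp1 = R1 ‖ R2 ‖ R3 (parallel, all between nodes 0 and 1) = 1/(1/150 + 1/5.1 + 1/91) = 4.679 Ω
R_th = 4.679 Ω
I_n = V_th/R_th = 0.7486/4.679 = 0.16 A, and R_n = R_th = 4.679 Ω

Final answer: I_n = 0.16 A, R_n = 4.679 Ω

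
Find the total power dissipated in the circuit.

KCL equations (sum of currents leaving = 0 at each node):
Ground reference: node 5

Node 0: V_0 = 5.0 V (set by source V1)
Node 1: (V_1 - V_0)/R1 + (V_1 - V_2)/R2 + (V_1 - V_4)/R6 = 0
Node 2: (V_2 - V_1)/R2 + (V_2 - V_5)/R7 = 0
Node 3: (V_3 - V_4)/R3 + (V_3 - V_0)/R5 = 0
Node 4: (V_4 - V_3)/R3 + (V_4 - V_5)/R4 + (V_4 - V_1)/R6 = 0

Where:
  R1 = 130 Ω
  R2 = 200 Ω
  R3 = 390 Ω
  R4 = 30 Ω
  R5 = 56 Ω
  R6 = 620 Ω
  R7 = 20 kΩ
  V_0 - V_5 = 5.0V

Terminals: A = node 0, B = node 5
Nodal analysis, taking node 5 as the 0 V reference.
Source V1 fixes V_0 = 5 V.
KCL at each unknown node (sum of currents leaving = 0; resistances in Ω):
  Node 1: (V_1 - 5)/130 + (V_1 - V_2)/200 + (V_1 - V_4)/620 = 0
  Node 2: (V_2 - V_1)/200 + (V_2 - 0)/20000 = 0
  Node 3: (V_3 - V_4)/390 + (V_3 - 5)/56 = 0
  Node 4: (V_4 - V_3)/390 + (V_4 - 0)/30 + (V_4 - V_1)/620 = 0
Collecting terms (coefficients in siemens):
  0.01431·V_1 - 0.005·V_2 - 0.001613·V_4 = 0.03846
  0.00505·V_2 - 0.005·V_1 = 0
  0.02042·V_3 - 0.002564·V_4 = 0.08929
  0.03751·V_4 - 0.001613·V_1 - 0.002564·V_3 = 0
Solving these 4 simultaneous equations (Gaussian elimination) gives:
  V_1 = 4.195 V, V_2 = 4.153 V, V_3 = 4.433 V, V_4 = 0.4834 V
Power in each resistor, P = (ΔV)²/R:
  P_R1 = (5 - 4.195)²/130 = 0.004987 W
  P_R2 = (4.195 - 4.153)²/200 = 0.000008625 W
  P_R3 = (4.433 - 0.4834)²/390 = 0.04 W
  P_R4 = (0.4834 - 0)²/30 = 0.007789 W
  P_R5 = (5 - 4.433)²/56 = 0.005743 W
  P_R6 = (4.195 - 0.4834)²/620 = 0.02222 W
  P_R7 = (4.153 - 0)²/20000 = 0.0008625 W
P_total = P_R1 + P_R2 + P_R3 + P_R4 + P_R5 + P_R6 + P_R7 = 0.0816 W

Final answer: 0.0816 W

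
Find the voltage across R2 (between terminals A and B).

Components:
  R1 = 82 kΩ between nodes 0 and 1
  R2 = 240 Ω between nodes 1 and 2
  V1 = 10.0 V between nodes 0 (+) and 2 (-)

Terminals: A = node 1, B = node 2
R1 and R2 are in series across V1 (node 0 → node 1 → node 2), and the output A–B is taken across R2, so this is a voltage divider.
Series current: I = V1/(R1 + R2) = 10/(82000 + 240) = 10/82240 = 0.0001216 A
V_R2 = I × R2 = V1 × R2/(R1 + R2) = 10 × 240/82240 = 0.02918 V

Final answer: 0.02918 V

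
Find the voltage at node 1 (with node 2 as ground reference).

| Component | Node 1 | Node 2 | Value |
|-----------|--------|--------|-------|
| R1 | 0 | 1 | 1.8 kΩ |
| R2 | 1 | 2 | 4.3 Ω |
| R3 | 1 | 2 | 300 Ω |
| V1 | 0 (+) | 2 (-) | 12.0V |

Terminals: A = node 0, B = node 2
Nodal analysis, taking node 2 as the 0 V reference.
Source V1 fixes V_0 = 12 V.
KCL at each unknown node (sum of currents leaving = 0; resistances in Ω):
  Node 1: (V_1 - 12)/1800 + (V_1 - 0)/4.3 + (V_1 - 0)/300 = 0
Collecting terms: 0.2364 × V_1 = 0.006667  =>  V_1 = 0.0282 V
The requested potential is V_1 = 0.0282 V.

Final answer: V_1 = 0.0282 V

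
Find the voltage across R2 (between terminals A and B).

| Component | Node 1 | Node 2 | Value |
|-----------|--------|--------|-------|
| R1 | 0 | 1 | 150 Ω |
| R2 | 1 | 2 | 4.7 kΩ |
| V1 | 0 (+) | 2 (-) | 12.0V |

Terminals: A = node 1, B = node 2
R1 and R2 are in series across V1 (node 0 → node 1 → node 2), and the output A–B is taken across R2, so this is a voltage divider.
Series current: I = V1/(R1 + R2) = 12/(150 + 4700) = 12/4850 = 0.002474 A
V_R2 = I × R2 = V1 × R2/(R1 + R2) = 12 × 4700/4850 = 11.63 V

Final answer: 11.63 V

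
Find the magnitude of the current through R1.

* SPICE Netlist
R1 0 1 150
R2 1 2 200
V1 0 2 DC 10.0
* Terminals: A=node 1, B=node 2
Nodal analysis, taking node 2 as the 0 V reference.
Source V1 fixes V_0 = 10 V.
KCL at each unknown node (sum of currents leaving = 0; resistances in Ω):
  Node 1: (V_1 - 10)/150 + (V_1 - 0)/200 = 0
Collecting terms: 0.01167 × V_1 = 0.06667  =>  V_1 = 5.714 V
I_R1 = (V_0 - V_1)/R1 = (10 - 5.714)/150 = 0.02857 A
|I_R1| = 0.02857 A

Final answer: |I_R1| = 0.02857 A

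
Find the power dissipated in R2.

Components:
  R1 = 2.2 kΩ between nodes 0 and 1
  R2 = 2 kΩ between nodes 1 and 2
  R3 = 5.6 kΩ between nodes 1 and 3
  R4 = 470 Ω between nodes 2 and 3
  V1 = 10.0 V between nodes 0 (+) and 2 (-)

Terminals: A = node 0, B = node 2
Nodal analysis, taking node 2 as the 0 V reference.
Source V1 fixes V_0 = 10 V.
KCL at each unknown node (sum of currents leaving = 0; resistances in Ω):
  Node 1: (V_1 - 10)/2200 + (V_1 - 0)/2000 + (V_1 - V_3)/5600 = 0
  Node 3: (V_3 - V_1)/5600 + (V_3 - 0)/470 = 0
Collecting terms (coefficients in siemens):
  0.001133·V_1 - 0.0001786·V_3 = 0.004545
  0.002306·V_3 - 0.0001786·V_1 = 0
Determinant D = (0.001133)(0.002306) - (-0.0001786)(-0.0001786) = 0.000002581
V_1 = [(0.004545)(0.002306) - (-0.0001786)(0)]/D = 4.061 V
V_3 = [(0.001133)(0) - (0.004545)(-0.0001786)]/D = 0.3144 V
I_R2 = (V_1 - V_2)/R2 = (4.061 - 0)/2000 = 0.002031 A
P_R2 = I_R2² × R2 = (0.002031)² × 2000 = 0.008246 W

Final answer: 0.008246 W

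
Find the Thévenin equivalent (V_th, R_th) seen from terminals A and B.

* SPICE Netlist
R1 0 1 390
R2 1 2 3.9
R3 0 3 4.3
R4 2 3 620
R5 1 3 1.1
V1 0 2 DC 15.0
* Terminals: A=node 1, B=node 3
Step 1 — V_th is the open-circuit voltage V_A - V_B (nothing connected across the terminals).
Nodal analysis, taking node 2 as the 0 V reference.
Source V1 fixes V_0 = 15 V.
KCL at each unknown node (sum of currents leaving = 0; resistances in Ω):
  Node 1: (V_1 - 15)/390 + (V_1 - 0)/3.9 + (V_1 - V_3)/1.1 = 0
  Node 3: (V_3 - 15)/4.3 + (V_3 - 0)/620 + (V_3 - V_1)/1.1 = 0
Collecting terms (coefficients in siemens):
  1.168·V_1 - 0.9091·V_3 = 0.03846
  1.143·V_3 - 0.9091·V_1 = 3.488
Determinant D = (1.168)(1.143) - (-0.9091)(-0.9091) = 0.509
V_1 = [(0.03846)(1.143) - (-0.9091)(3.488)]/D = 6.317 V
V_3 = [(1.168)(3.488) - (0.03846)(-0.9091)]/D = 8.075 V
V_th = V_1 - V_3 = 6.317 - 8.075 = -1.757 V
Step 2 — R_th: zero the source — replace V1 by a short circuit (node 2 merges into node 0) — and find the resistance seen between A (node 1) and B (node 3).
Reduce the network between node 1 (A) and node 3 (B) by series/parallel combination:
  Rp1 = R1 ‖ R2 (parallel, both between nodes 0 and 1) = 1/(1/390 + 1/3.9) = 3.861 Ω
  Rp2 = R3 ‖ R4 (parallel, both between nodes 0 and 3) = 1/(1/4.3 + 1/620) = 4.27 Ω
  Rs1 = Rp1 + Rp2 (series, joined only at node 0) = 3.861 + 4.27 = 8.132 Ω
  Rp3 = R5 ‖ Rs1 (parallel, both between nodes 1 and 3) = 1/(1/1.1 + 1/8.132) = 0.9689 Ω
R_th = 0.9689 Ω

Final answer: V_th = -1.757 V, R_th = 0.9689 Ω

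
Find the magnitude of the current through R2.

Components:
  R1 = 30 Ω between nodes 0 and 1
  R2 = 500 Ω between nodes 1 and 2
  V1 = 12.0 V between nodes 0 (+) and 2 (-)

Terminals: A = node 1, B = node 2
Nodal analysis, taking node 2 as the 0 V reference.
Source V1 fixes V_0 = 12 V.
KCL at each unknown node (sum of currents leaving = 0; resistances in Ω):
  Node 1: (V_1 - 12)/30 + (V_1 - 0)/500 = 0
Collecting terms: 0.03533 × V_1 = 0.4  =>  V_1 = 11.32 V
I_R2 = (V_1 - V_2)/R2 = (11.32 - 0)/500 = 0.02264 A
|I_R2| = 0.02264 A

Final answer: |I_R2| = 0.02264 A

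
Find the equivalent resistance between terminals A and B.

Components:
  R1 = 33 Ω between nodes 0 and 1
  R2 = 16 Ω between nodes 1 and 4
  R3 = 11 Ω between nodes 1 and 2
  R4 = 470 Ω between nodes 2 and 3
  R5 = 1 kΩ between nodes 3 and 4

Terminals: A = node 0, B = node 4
Reduce the network between node 0 (A) and node 4 (B) by series/parallel combination:
  Rs1 = R3 + R4 (series, joined only at node 2) = 11 + 470 = 481 Ω
  Rs2 = R5 + Rs1 (series, joined only at node 3) = 1000 + 481 = 1481 Ω
  Rp1 = R2 ‖ Rs2 (parallel, both between nodes 1 and 4) = 1/(1/16 + 1/1481) = 15.83 Ω
  Rs3 = R1 + Rp1 (series, joined only at node 1) = 33 + 15.83 = 48.83 Ω
R_eq = 48.83 Ω

Final answer: 48.83 Ω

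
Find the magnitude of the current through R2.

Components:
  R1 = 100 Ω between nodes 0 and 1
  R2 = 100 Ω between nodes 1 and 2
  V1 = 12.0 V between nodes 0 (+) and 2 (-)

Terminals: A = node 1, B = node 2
Nodal analysis, taking node 2 as the 0 V reference.
Source V1 fixes V_0 = 12 V.
KCL at each unknown node (sum of currents leaving = 0; resistances in Ω):
  Node 1: (V_1 - 12)/100 + (V_1 - 0)/100 = 0
Collecting terms: 0.02 × V_1 = 0.12  =>  V_1 = 6 V
I_R2 = (V_1 - V_2)/R2 = (6 - 0)/100 = 0.06 A
|I_R2| = 0.06 A

Final answer: |I_R2| = 0.06 A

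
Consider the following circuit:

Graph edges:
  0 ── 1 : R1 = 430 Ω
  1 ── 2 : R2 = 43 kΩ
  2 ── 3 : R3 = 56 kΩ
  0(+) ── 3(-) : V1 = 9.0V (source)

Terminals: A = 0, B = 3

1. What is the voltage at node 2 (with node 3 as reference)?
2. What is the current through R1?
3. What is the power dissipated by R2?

Nodal analysis, taking node 3 as the 0 V reference.
Source V1 fixes V_0 = 9 V.
KCL at each unknown node (sum of currents leaving = 0; resistances in Ω):
  Node 1: (V_1 - 9)/430 + (V_1 - V_2)/43000 = 0
  Node 2: (V_2 - V_1)/43000 + (V_2 - 0)/56000 = 0
Collecting terms (coefficients in siemens):
  0.002349·V_1 - 0.00002326·V_2 = 0.02093
  0.00004111·V_2 - 0.00002326·V_1 = 0
Determinant D = (0.002349)(0.00004111) - (-0.00002326)(-0.00002326) = 0.00000009603
V_1 = [(0.02093)(0.00004111) - (-0.00002326)(0)]/D = 8.961 V
V_2 = [(0.002349)(0) - (0.02093)(-0.00002326)]/D = 5.069 V
Part 1:
  Read off the nodal solution: V_2 = 5.069 V
Part 2:
  I_R1 = (V_0 - V_1)/R1 = (9 - 8.961)/430 = 0.00009052 A
  Magnitude: I_R1 = 0.00009052 A
Part 3:
  I_R2 = (V_1 - V_2)/R2 = (8.961 - 5.069)/43000 = 0.00009052 A
  P_R2 = I_R2² × R2 = (0.00009052)² × 43000 = 0.0003523 W

Final answers:
1. V_2 = 5.069 V
2. I_R1 = 9.052e-05 A
3. P_R2 = 0.0003523 W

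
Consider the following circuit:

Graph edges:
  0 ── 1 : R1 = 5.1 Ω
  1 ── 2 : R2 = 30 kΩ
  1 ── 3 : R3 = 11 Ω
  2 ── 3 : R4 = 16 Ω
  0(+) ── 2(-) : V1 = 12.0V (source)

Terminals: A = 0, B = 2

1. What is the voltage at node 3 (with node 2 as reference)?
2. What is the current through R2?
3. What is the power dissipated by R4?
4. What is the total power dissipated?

Nodal analysis, taking node 2 as the 0 V reference.
Source V1 fixes V_0 = 12 V.
KCL at each unknown node (sum of currents leaving = 0; resistances in Ω):
  Node 1: (V_1 - 12)/5.1 + (V_1 - 0)/30000 + (V_1 - V_3)/11 = 0
  Node 3: (V_3 - V_1)/11 + (V_3 - 0)/16 = 0
Collecting terms (coefficients in siemens):
  0.287·V_1 - 0.09091·V_3 = 2.353
  0.1534·V_3 - 0.09091·V_1 = 0
Determinant D = (0.287)(0.1534) - (-0.09091)(-0.09091) = 0.03577
V_1 = [(2.353)(0.1534) - (-0.09091)(0)]/D = 10.09 V
V_3 = [(0.287)(0) - (2.353)(-0.09091)]/D = 5.98 V
Part 1:
  Read off the nodal solution: V_3 = 5.98 V
Part 2:
  I_R2 = (V_1 - V_2)/R2 = (10.09 - 0)/30000 = 0.0003364 A
  Magnitude: I_R2 = 0.0003364 A
Part 3:
  I_R4 = (V_2 - V_3)/R4 = (0 - 5.98)/16 = -0.3738 A
  P_R4 = I_R4² × R4 = (-0.3738)² × 16 = 2.235 W
Part 4:
  Power in each resistor, P = (ΔV)²/R:
    P_R1 = (12 - 10.09)²/5.1 = 0.7138 W
    P_R2 = (10.09 - 0)²/30000 = 0.003395 W
    P_R3 = (10.09 - 5.98)²/11 = 1.537 W
    P_R4 = (0 - 5.98)²/16 = 2.235 W
  P_total = P_R1 + P_R2 + P_R3 + P_R4 = 4.489 W

Final answers:
1. V_3 = 5.98 V
2. I_R2 = 0.0003364 A
3. P_R4 = 2.235 W
4. P_total = 4.489 W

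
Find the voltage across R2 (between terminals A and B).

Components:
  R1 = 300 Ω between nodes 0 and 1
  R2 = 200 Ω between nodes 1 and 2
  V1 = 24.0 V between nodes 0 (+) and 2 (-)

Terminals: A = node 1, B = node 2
R1 and R2 are in series across V1 (node 0 → node 1 → node 2), and the output A–B is taken across R2, so this is a voltage divider.
Series current: I = V1/(R1 + R2) = 24/(300 + 200) = 24/500 = 0.048 A
V_R2 = I × R2 = V1 × R2/(R1 + R2) = 24 × 200/500 = 9.6 V

Final answer: 9.6 V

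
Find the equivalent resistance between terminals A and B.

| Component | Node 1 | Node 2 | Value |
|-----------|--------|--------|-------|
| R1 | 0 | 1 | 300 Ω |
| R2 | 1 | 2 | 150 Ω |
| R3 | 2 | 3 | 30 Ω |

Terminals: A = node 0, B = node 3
Reduce the network between node 0 (A) and node 3 (B) by series/parallel combination:
  Rs1 = R1 + R2 (series, joined only at node 1) = 300 + 150 = 450 Ω
  Rs2 = R3 + Rs1 (series, joined only at node 2) = 30 + 450 = 480 Ω
R_eq = 480 Ω

Final answer: 480 Ω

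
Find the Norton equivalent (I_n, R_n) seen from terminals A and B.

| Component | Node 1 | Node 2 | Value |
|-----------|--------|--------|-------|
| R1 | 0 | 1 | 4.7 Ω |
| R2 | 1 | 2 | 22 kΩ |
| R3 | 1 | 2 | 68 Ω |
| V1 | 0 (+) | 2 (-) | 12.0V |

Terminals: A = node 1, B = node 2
Find the Thévenin equivalent first; then I_n = V_th/R_th and R_n = R_th.
Step 1 — V_th is the open-circuit voltage V_A - V_B (nothing connected across the terminals).
Nodal analysis, taking node 2 as the 0 V reference.
Source V1 fixes V_0 = 12 V.
KCL at each unknown node (sum of currents leaving = 0; resistances in Ω):
  Node 1: (V_1 - 12)/4.7 + (V_1 - 0)/22000 + (V_1 - 0)/68 = 0
Collecting terms: 0.2275 × V_1 = 2.553  =>  V_1 = 11.22 V
V_th = V_1 - V_2 = 11.22 - 0 = 11.22 V
Step 2 — R_th: zero the source — replace V1 by a short circuit (node 2 merges into node 0) — and find the resistance seen between A (node 1) and B (node 0).
Reduce the network between node 1 (A) and node 0 (B) by series/parallel combination:
  Rp1 = R1 ‖ R2 ‖ R3 (parallel, all between nodes 0 and 1) = 1/(1/4.7 + 1/22000 + 1/68) = 4.395 Ω
R_th = 4.395 Ω
I_n = V_th/R_th = 11.22/4.395 = 2.553 A, and R_n = R_th = 4.395 Ω

Final answer: I_n = 2.553 A, R_n = 4.395 Ω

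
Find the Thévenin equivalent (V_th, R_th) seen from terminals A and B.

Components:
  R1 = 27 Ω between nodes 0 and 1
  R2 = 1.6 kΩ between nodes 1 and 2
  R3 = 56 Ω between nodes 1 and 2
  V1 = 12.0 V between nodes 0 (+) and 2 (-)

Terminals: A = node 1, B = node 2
Step 1 — V_th is the open-circuit voltage V_A - V_B (nothing connected across the terminals).
Nodal analysis, taking node 2 as the 0 V reference.
Source V1 fixes V_0 = 12 V.
KCL at each unknown node (sum of currents leaving = 0; resistances in Ω):
  Node 1: (V_1 - 12)/27 + (V_1 - 0)/1600 + (V_1 - 0)/56 = 0
Collecting terms: 0.05552 × V_1 = 0.4444  =>  V_1 = 8.005 V
V_th = V_1 - V_2 = 8.005 - 0 = 8.005 V
Step 2 — R_th: zero the source — replace V1 by a short circuit (node 2 merges into node 0) — and find the resistance seen between A (node 1) and B (node 0).
Reduce the network between node 1 (A) and node 0 (B) by series/parallel combination:
  Rp1 = R1 ‖ R2 ‖ R3 (parallel, all between nodes 0 and 1) = 1/(1/27 + 1/1600 + 1/56) = 18.01 Ω
R_th = 18.01 Ω

Final answer: V_th = 8.005 V, R_th = 18.01 Ω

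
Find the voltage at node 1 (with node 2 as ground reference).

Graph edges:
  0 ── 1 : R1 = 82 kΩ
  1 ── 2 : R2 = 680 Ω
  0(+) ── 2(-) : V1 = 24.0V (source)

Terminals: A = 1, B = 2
Nodal analysis, taking node 2 as the 0 V reference.
Source V1 fixes V_0 = 24 V.
KCL at each unknown node (sum of currents leaving = 0; resistances in Ω):
  Node 1: (V_1 - 24)/82000 + (V_1 - 0)/680 = 0
Collecting terms: 0.001483 × V_1 = 0.0002927  =>  V_1 = 0.1974 V
The requested potential is V_1 = 0.1974 V.

Final answer: V_1 = 0.1974 V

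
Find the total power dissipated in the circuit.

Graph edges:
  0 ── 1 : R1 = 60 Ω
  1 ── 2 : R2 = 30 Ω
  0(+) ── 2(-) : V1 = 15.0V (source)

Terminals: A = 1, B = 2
Nodal analysis, taking node 2 as the 0 V reference.
Source V1 fixes V_0 = 15 V.
KCL at each unknown node (sum of currents leaving = 0; resistances in Ω):
  Node 1: (V_1 - 15)/60 + (V_1 - 0)/30 = 0
Collecting terms: 0.05 × V_1 = 0.25  =>  V_1 = 5 V
Power in each resistor, P = (ΔV)²/R:
  P_R1 = (15 - 5)²/60 = 1.667 W
  P_R2 = (5 - 0)²/30 = 0.8333 W
P_total = P_R1 + P_R2 = 2.5 W

Final answer: 2.5 W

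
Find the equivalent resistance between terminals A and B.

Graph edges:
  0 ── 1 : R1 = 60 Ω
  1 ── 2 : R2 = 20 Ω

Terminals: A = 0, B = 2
Reduce the network between node 0 (A) and node 2 (B) by series/parallel combination:
  Rs1 = R1 + R2 (series, joined only at node 1) = 60 + 20 = 80 Ω
R_eq = 80 Ω

Final answer: 80 Ω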